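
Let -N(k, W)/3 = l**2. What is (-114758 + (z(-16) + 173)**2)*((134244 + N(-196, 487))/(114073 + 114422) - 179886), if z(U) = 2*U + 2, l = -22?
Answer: 1292125055678134/76165 ≈ 1.6965e+10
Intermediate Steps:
N(k, W) = -1452 (N(k, W) = -3*(-22)**2 = -3*484 = -1452)
z(U) = 2 + 2*U
(-114758 + (z(-16) + 173)**2)*((134244 + N(-196, 487))/(114073 + 114422) - 179886) = (-114758 + ((2 + 2*(-16)) + 173)**2)*((134244 - 1452)/(114073 + 114422) - 179886) = (-114758 + ((2 - 32) + 173)**2)*(132792/228495 - 179886) = (-114758 + (-30 + 173)**2)*(132792*(1/228495) - 179886) = (-114758 + 143**2)*(44264/76165 - 179886) = (-114758 + 20449)*(-13700972926/76165) = -94309*(-13700972926/76165) = 1292125055678134/76165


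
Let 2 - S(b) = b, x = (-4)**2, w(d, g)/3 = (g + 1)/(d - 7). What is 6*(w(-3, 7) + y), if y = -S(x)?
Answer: 348/5 ≈ 69.600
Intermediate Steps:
w(d, g) = 3*(1 + g)/(-7 + d) (w(d, g) = 3*((g + 1)/(d - 7)) = 3*((1 + g)/(-7 + d)) = 3*(1 + g)/(-7 + d))
x = 16
S(b) = 2 - b
y = 14 (y = -(2 - 1*16) = -(2 - 16) = -1*(-14) = 14)
6*(w(-3, 7) + y) = 6*(3*(1 + 7)/(-7 - 3) + 14) = 6*(3*8/(-10) + 14) = 6*(3*(-1/10)*8 + 14) = 6*(-12/5 + 14) = 6*(58/5) = 348/5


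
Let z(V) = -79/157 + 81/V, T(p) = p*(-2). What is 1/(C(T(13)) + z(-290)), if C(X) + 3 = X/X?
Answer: -45530/126687 ≈ -0.35939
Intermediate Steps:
T(p) = -2*p
C(X) = -2 (C(X) = -3 + X/X = -3 + 1 = -2)
z(V) = -79/157 + 81/V (z(V) = -79*1/157 + 81/V = -79/157 + 81/V)
1/(C(T(13)) + z(-290)) = 1/(-2 + (-79/157 + 81/(-290))) = 1/(-2 + (-79/157 + 81*(-1/290))) = 1/(-2 + (-79/157 - 81/290)) = 1/(-2 - 35627/45530) = 1/(-126687/45530) = -45530/126687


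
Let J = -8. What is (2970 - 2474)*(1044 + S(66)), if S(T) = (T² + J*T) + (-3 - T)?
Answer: 2382288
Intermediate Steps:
S(T) = -3 + T² - 9*T (S(T) = (T² - 8*T) + (-3 - T) = -3 + T² - 9*T)
(2970 - 2474)*(1044 + S(66)) = (2970 - 2474)*(1044 + (-3 + 66² - 9*66)) = 496*(1044 + (-3 + 4356 - 594)) = 496*(1044 + 3759) = 496*4803 = 2382288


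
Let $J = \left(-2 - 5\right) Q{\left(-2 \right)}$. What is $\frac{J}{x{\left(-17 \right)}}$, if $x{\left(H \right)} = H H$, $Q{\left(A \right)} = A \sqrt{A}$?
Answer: $\frac{14 i \sqrt{2}}{289} \approx 0.068509 i$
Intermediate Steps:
$Q{\left(A \right)} = A^{\frac{3}{2}}$
$J = 14 i \sqrt{2}$ ($J = \left(-2 - 5\right) \left(-2\right)^{\frac{3}{2}} = - 7 \left(- 2 i \sqrt{2}\right) = 14 i \sqrt{2} \approx 19.799 i$)
$x{\left(H \right)} = H^{2}$
$\frac{J}{x{\left(-17 \right)}} = \frac{14 i \sqrt{2}}{\left(-17\right)^{2}} = \frac{14 i \sqrt{2}}{289}$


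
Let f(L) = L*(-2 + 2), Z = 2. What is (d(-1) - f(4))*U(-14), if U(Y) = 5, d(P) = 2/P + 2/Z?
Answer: -5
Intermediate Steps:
d(P) = 1 + 2/P (d(P) = 2/P + 2/2 = 2/P + 2*(½) = 2/P + 1 = 1 + 2/P)
f(L) = 0 (f(L) = L*0 = 0)
(d(-1) - f(4))*U(-14) = ((2 - 1)/(-1) - 1*0)*5 = (-1*1 + 0)*5 = (-1 + 0)*5 = -1*5 = -5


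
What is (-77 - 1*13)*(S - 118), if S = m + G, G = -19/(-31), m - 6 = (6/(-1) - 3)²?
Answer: 84780/31 ≈ 2734.8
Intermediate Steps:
m = 87 (m = 6 + (6/(-1) - 3)² = 6 + (6*(-1) - 3)² = 6 + (-6 - 3)² = 6 + (-9)² = 6 + 81 = 87)
G = 19/31 (G = -19*(-1/31) = 19/31 ≈ 0.61290)
S = 2716/31 (S = 87 + 19/31 = 2716/31 ≈ 87.613)
(-77 - 1*13)*(S - 118) = (-77 - 1*13)*(2716/31 - 118) = (-77 - 13)*(-942/31) = -90*(-942/31) = 84780/31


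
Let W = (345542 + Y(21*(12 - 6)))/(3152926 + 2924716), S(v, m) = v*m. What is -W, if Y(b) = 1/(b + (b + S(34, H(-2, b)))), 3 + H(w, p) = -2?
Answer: -28334445/498366644 ≈ -0.056855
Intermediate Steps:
H(w, p) = -5 (H(w, p) = -3 - 2 = -5)
S(v, m) = m*v
Y(b) = 1/(-170 + 2*b) (Y(b) = 1/(b + (b - 5*34)) = 1/(b + (b - 170)) = 1/(b + (-170 + b)) = 1/(-170 + 2*b))
W = 28334445/498366644 (W = (345542 + 1/(2*(-85 + 21*(12 - 6))))/(3152926 + 2924716) = (345542 + 1/(2*(-85 + 21*6)))/6077642 = (345542 + 1/(2*(-85 + 126)))*(1/6077642) = (345542 + (½)/41)*(1/6077642) = (345542 + (½)*(1/41))*(1/6077642) = (345542 + 1/82)*(1/6077642) = (28334445/82)*(1/6077642) = 28334445/498366644 ≈ 0.056855)
-W = -1*28334445/498366644 = -28334445/498366644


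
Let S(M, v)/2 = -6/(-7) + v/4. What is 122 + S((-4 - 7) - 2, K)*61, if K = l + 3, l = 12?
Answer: 9577/14 ≈ 684.07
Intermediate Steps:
K = 15 (K = 12 + 3 = 15)
S(M, v) = 12/7 + v/2 (S(M, v) = 2*(-6/(-7) + v/4) = 2*(-6*(-1/7) + v*(1/4)) = 2*(6/7 + v/4) = 12/7 + v/2)
122 + S((-4 - 7) - 2, K)*61 = 122 + (12/7 + (1/2)*15)*61 = 122 + (12/7 + 15/2)*61 = 122 + (129/14)*61 = 122 + 7869/14 = 9577/14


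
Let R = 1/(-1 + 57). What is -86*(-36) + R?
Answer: 173377/56 ≈ 3096.0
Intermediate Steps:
R = 1/56 ≈ 0.017857
-86*(-36) + R = -86*(-36) + 1/56 = 3096 + 1/56 = 173377/56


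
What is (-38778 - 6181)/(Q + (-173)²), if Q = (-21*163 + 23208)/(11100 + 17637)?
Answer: -430662261/286696486 ≈ -1.5022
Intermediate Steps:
Q = 6595/9579 (Q = (-3423 + 23208)/28737 = 19785*(1/28737) = 6595/9579 ≈ 0.68849)
(-38778 - 6181)/(Q + (-173)²) = (-38778 - 6181)/(6595/9579 + (-173)²) = -44959/(6595/9579 + 29929) = -44959/286696486/9579 = -44959*9579/286696486 = -430662261/286696486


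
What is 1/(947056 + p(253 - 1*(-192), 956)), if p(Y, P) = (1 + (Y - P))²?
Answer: 1/1207156 ≈ 8.2839e-7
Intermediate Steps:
p(Y, P) = (1 + Y - P)²
1/(947056 + p(253 - 1*(-192), 956)) = 1/(947056 + (1 + (253 - 1*(-192)) - 1*956)²) = 1/(947056 + (1 + (253 + 192) - 956)²) = 1/(947056 + (1 + 445 - 956)²) = 1/(947056 + (-510)²) = 1/(947056 + 260100) = 1/1207156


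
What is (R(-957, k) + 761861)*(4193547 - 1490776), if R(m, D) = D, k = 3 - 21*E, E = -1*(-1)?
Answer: 2059087166953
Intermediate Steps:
E = 1
k = -18 (k = 3 - 21*1 = 3 - 21 = -18)
(R(-957, k) + 761861)*(4193547 - 1490776) = (-18 + 761861)*(4193547 - 1490776) = 761843*2702771 = 2059087166953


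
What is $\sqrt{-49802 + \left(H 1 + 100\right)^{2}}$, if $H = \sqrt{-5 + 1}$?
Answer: $\sqrt{-39806 + 400 i} \approx 1.002 + 199.52 i$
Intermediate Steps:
$H = 2 i$ ($H = \sqrt{-4} = 2 i \approx 2.0 i$)
$\sqrt{-49802 + \left(H 1 + 100\right)^{2}} = \sqrt{-49802 + \left(2 i 1 + 100\right)^{2}} = \sqrt{-49802 + \left(2 i + 100\right)^{2}} = \sqrt{-49802 + \left(100 + 2 i\right)^{2}}$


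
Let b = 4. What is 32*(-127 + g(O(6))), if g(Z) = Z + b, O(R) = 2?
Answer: -3872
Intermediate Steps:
g(Z) = 4 + Z (g(Z) = Z + 4 = 4 + Z)
32*(-127 + g(O(6))) = 32*(-127 + (4 + 2)) = 32*(-127 + 6) = 32*(-121) = -3872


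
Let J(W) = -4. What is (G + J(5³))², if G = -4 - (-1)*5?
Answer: 9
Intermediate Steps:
G = 1 (G = -4 - 1*(-5) = -4 + 5 = 1)
(G + J(5³))² = (1 - 4)² = (-3)² = 9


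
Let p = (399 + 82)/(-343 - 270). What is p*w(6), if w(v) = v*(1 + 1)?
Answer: -5772/613 ≈ -9.4160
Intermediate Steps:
w(v) = 2*v (w(v) = v*2 = 2*v)
p = -481/613 (p = 481/(-613) = 481*(-1/613) = -481/613 ≈ -0.78467)
p*w(6) = -962*6/613 = -481/613*12 = -5772/613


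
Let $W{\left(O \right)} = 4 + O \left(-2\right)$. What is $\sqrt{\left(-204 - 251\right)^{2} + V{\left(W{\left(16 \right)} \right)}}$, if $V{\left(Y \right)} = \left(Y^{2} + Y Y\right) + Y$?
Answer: $\sqrt{208565} \approx 456.69$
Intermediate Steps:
$W{\left(O \right)} = 4 - 2 O$
$V{\left(Y \right)} = Y + 2 Y^{2}$ ($V{\left(Y \right)} = \left(Y^{2} + Y^{2}\right) + Y = 2 Y^{2} + Y = Y + 2 Y^{2}$)
$\sqrt{\left(-204 - 251\right)^{2} + V{\left(W{\left(16 \right)} \right)}} = \sqrt{\left(-204 - 251\right)^{2} + \left(4 - 32\right) \left(1 + 2 \left(4 - 32\right)\right)} = \sqrt{\left(-455\right)^{2} + \left(4 - 32\right) \left(1 + 2 \left(4 - 32\right)\right)} = \sqrt{207025 - 28 \left(1 + 2 \left(-28\right)\right)} = \sqrt{207025 - 28 \left(1 - 56\right)} = \sqrt{207025 - -1540} = \sqrt{207025 + 1540} = \sqrt{208565}$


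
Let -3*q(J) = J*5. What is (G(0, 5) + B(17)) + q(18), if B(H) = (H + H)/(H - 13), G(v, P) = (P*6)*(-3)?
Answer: -223/2 ≈ -111.50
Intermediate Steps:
q(J) = -5*J/3 (q(J) = -J*5/3 = -5*J/3)
G(v, P) = -18*P (G(v, P) = (6*P)*(-3) = -18*P)
B(H) = 2*H/(-13 + H) (B(H) = (2*H)/(-13 + H) = 2*H/(-13 + H))
(G(0, 5) + B(17)) + q(18) = (-18*5 + 2*17/(-13 + 17)) - 5/3*18 = (-90 + 2*17/4) - 30 = (-90 + 2*17*(1/4)) - 30 = (-90 + 17/2) - 30 = -163/2 - 30 = -223/2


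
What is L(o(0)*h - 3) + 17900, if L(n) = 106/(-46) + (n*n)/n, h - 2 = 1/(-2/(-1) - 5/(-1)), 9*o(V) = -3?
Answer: 2880931/161 ≈ 17894.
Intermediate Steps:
o(V) = -⅓ (o(V) = (⅑)*(-3) = -⅓)
h = 15/7 (h = 2 + 1/(-2/(-1) - 5/(-1)) = 2 + 1/(-2*(-1) - 5*(-1)) = 2 + 1/(2 + 5) = 2 + 1/7 = 2 + ⅐ = 15/7 ≈ 2.1429)
L(n) = -53/23 + n (L(n) = 106*(-1/46) + n²/n = -53/23 + n)
L(o(0)*h - 3) + 17900 = (-53/23 + (-⅓*15/7 - 3)) + 17900 = (-53/23 + (-5/7 - 3)) + 17900 = (-53/23 - 26/7) + 17900 = -969/161 + 17900 = 2880931/161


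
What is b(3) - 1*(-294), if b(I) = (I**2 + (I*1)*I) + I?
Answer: 315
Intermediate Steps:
b(I) = I + 2*I**2 (b(I) = (I**2 + I*I) + I = (I**2 + I**2) + I = 2*I**2 + I = I + 2*I**2)
b(3) - 1*(-294) = 3*(1 + 2*3) - 1*(-294) = 3*(1 + 6) + 294 = 3*7 + 294 = 21 + 294 = 315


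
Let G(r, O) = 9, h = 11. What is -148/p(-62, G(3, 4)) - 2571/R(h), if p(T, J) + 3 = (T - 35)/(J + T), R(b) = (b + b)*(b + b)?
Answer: 1818547/15004 ≈ 121.20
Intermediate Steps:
R(b) = 4*b² (R(b) = (2*b)*(2*b) = 4*b²)
p(T, J) = -3 + (-35 + T)/(J + T) (p(T, J) = -3 + (T - 35)/(J + T) = -3 + (-35 + T)/(J + T))
-148/p(-62, G(3, 4)) - 2571/R(h) = -148*(9 - 62)/(-35 - 3*9 - 2*(-62)) - 2571/(4*11²) = -148*(-53/(-35 - 27 + 124)) - 2571/(4*121) = -148/((-1/53*62)) - 2571/484 = -148/(-62/53) - 2571*1/484 = -148*(-53/62) - 2571/484 = 3922/31 - 2571/484 = 1818547/15004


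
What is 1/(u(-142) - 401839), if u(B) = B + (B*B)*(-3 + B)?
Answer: -1/3325761 ≈ -3.0068e-7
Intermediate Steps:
u(B) = B + B²*(-3 + B)
1/(u(-142) - 401839) = 1/(-142*(1 + (-142)² - 3*(-142)) - 401839) = 1/(-142*(1 + 20164 + 426) - 401839) = 1/(-142*20591 - 401839) = 1/(-2923922 - 401839) = 1/(-3325761) = -1/3325761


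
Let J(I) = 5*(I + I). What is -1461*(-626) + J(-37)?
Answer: 914216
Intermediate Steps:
J(I) = 10*I (J(I) = 5*(2*I) = 10*I)
-1461*(-626) + J(-37) = -1461*(-626) + 10*(-37) = 914586 - 370 = 914216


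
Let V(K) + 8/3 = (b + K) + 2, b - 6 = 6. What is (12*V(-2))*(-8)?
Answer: -896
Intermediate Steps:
b = 12 (b = 6 + 6 = 12)
V(K) = 34/3 + K (V(K) = -8/3 + ((12 + K) + 2) = -8/3 + (14 + K) = 34/3 + K)
(12*V(-2))*(-8) = (12*(34/3 - 2))*(-8) = (12*(28/3))*(-8) = 112*(-8) = -896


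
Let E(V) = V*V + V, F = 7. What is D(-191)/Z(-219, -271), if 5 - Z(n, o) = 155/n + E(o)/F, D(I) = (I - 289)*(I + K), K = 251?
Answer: 1103760/400387 ≈ 2.7567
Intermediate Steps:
D(I) = (-289 + I)*(251 + I) (D(I) = (I - 289)*(I + 251) = (-289 + I)*(251 + I))
E(V) = V + V² (E(V) = V² + V = V + V²)
Z(n, o) = 5 - 155/n - o*(1 + o)/7 (Z(n, o) = 5 - (155/n + (o*(1 + o))/7) = 5 - (155/n + (o*(1 + o))*(⅐)) = 5 - (155/n + o*(1 + o)/7) = 5 + (-155/n - o*(1 + o)/7) = 5 - 155/n - o*(1 + o)/7)
D(-191)/Z(-219, -271) = (-72539 + (-191)² - 38*(-191))/(((⅐)*(-1085 - 219*(35 - 1*(-271)*(1 - 271)))/(-219))) = (-72539 + 36481 + 7258)/(((⅐)*(-1/219)*(-1085 - 219*(35 - 1*(-271)*(-270))))) = -28800*(-1533/(-1085 - 219*(35 - 73170))) = -28800*(-1533/(-1085 - 219*(-73135))) = -28800*(-1533/(-1085 + 16016565)) = -28800/((⅐)*(-1/219)*16015480) = -28800/(-16015480/1533) = -28800*(-1533/16015480) = 1103760/400387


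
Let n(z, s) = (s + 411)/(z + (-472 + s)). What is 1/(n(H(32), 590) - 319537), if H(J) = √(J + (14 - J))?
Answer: -341895504/109245360425543 + 77*√14/109245360425543 ≈ -3.1296e-6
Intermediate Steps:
H(J) = √14
n(z, s) = (411 + s)/(-472 + s + z)
1/(n(H(32), 590) - 319537) = 1/((411 + 590)/(-472 + 590 + √14) - 319537) = 1/(1001/(118 + √14) - 319537) = 1/(-319537 + 1001/(118 + √14))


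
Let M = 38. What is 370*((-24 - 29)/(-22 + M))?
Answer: -9805/8 ≈ -1225.6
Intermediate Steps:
370*((-24 - 29)/(-22 + M)) = 370*((-24 - 29)/(-22 + 38)) = 370*(-53/16) = -9805/8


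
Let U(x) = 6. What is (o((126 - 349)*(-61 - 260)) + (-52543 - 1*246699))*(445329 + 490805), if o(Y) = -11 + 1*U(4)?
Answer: -280135291098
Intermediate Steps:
o(Y) = -5 (o(Y) = -11 + 1*6 = -11 + 6 = -5)
(o((126 - 349)*(-61 - 260)) + (-52543 - 1*246699))*(445329 + 490805) = (-5 + (-52543 - 1*246699))*(445329 + 490805) = (-5 + (-52543 - 246699))*936134 = (-5 - 299242)*936134 = -299247*936134 = -280135291098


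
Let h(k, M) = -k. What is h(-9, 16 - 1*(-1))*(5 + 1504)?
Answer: 13581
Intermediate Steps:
h(-9, 16 - 1*(-1))*(5 + 1504) = (-1*(-9))*(5 + 1504) = 9*1509 = 13581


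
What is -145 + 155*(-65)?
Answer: -10220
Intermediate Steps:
-145 + 155*(-65) = -145 - 10075 = -10220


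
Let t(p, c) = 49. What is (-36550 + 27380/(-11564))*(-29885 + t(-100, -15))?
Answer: 3152856495220/2891 ≈ 1.0906e+9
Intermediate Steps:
(-36550 + 27380/(-11564))*(-29885 + t(-100, -15)) = (-36550 + 27380/(-11564))*(-29885 + 49) = (-36550 + 27380*(-1/11564))*(-29836) = (-36550 - 6845/2891)*(-29836) = -105672895/2891*(-29836) = 3152856495220/2891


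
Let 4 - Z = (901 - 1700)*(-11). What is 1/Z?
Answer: -1/8785 ≈ -0.00011383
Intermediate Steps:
Z = -8785 (Z = 4 - (901 - 1700)*(-11) = 4 - (-799)*(-11) = 4 - 1*8789 = 4 - 8789 = -8785)
1/Z = 1/(-8785) = -1/8785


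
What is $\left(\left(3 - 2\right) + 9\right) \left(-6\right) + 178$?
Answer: $118$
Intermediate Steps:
$\left(\left(3 - 2\right) + 9\right) \left(-6\right) + 178 = \left(1 + 9\right) \left(-6\right) + 178 = 10 \left(-6\right) + 178 = -60 + 178 = 118$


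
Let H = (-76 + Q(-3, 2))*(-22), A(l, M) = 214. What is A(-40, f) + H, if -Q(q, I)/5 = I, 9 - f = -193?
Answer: 2106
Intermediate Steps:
f = 202 (f = 9 - 1*(-193) = 9 + 193 = 202)
Q(q, I) = -5*I
H = 1892 (H = (-76 - 5*2)*(-22) = (-76 - 10)*(-22) = -86*(-22) = 1892)
A(-40, f) + H = 214 + 1892 = 2106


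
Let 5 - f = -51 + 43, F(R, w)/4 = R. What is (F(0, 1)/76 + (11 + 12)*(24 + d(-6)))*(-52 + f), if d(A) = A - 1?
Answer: -15249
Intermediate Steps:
F(R, w) = 4*R
d(A) = -1 + A
f = 13 (f = 5 - (-51 + 43) = 5 - 1*(-8) = 5 + 8 = 13)
(F(0, 1)/76 + (11 + 12)*(24 + d(-6)))*(-52 + f) = ((4*0)/76 + (11 + 12)*(24 + (-1 - 6)))*(-52 + 13) = (0*(1/76) + 23*(24 - 7))*(-39) = (0 + 23*17)*(-39) = (0 + 391)*(-39) = 391*(-39) = -15249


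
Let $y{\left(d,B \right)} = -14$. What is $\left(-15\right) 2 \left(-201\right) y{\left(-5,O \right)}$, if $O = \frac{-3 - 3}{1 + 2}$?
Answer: $-84420$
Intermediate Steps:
$O = -2$ ($O = - \frac{6}{3} = \left(-6\right) \frac{1}{3} = -2$)
$\left(-15\right) 2 \left(-201\right) y{\left(-5,O \right)} = \left(-15\right) 2 \left(-201\right) \left(-14\right) = \left(-30\right) \left(-201\right) \left(-14\right) = 6030 \left(-14\right) = -84420$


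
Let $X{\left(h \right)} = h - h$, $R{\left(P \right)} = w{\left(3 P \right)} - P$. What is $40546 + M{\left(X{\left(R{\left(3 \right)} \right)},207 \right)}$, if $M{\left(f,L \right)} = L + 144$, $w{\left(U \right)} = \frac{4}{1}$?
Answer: $40897$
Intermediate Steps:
$w{\left(U \right)} = 4$ ($w{\left(U \right)} = 4 \cdot 1 = 4$)
$R{\left(P \right)} = 4 - P$
$X{\left(h \right)} = 0$
$M{\left(f,L \right)} = 144 + L$
$40546 + M{\left(X{\left(R{\left(3 \right)} \right)},207 \right)} = 40546 + \left(144 + 207\right) = 40546 + 351 = 40897$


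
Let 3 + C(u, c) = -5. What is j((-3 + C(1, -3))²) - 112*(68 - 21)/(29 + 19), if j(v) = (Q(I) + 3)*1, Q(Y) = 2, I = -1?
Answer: -314/3 ≈ -104.67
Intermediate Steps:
C(u, c) = -8 (C(u, c) = -3 - 5 = -8)
j(v) = 5 (j(v) = (2 + 3)*1 = 5*1 = 5)
j((-3 + C(1, -3))²) - 112*(68 - 21)/(29 + 19) = 5 - 112*(68 - 21)/(29 + 19) = 5 - 5264/48 = 5 - 112*47/48 = 5 - 329/3 = -314/3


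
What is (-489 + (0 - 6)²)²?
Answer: 205209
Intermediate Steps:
(-489 + (0 - 6)²)² = (-489 + (-6)²)² = (-489 + 36)² = (-453)² = 205209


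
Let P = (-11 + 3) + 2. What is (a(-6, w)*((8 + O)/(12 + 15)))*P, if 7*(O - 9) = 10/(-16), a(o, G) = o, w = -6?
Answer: 947/42 ≈ 22.548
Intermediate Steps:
P = -6 (P = -8 + 2 = -6)
O = 499/56 (O = 9 + (10/(-16))/7 = 9 + (10*(-1/16))/7 = 9 + (1/7)*(-5/8) = 9 - 5/56 = 499/56 ≈ 8.9107)
(a(-6, w)*((8 + O)/(12 + 15)))*P = -6*(8 + 499/56)/(12 + 15)*(-6) = -2841/(28*27)*(-6) = -6*947/1512*(-6) = -947/252*(-6) = 947/42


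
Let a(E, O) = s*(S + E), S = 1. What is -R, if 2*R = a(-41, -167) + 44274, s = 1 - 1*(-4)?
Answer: -22037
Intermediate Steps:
s = 5 (s = 1 + 4 = 5)
a(E, O) = 5 + 5*E (a(E, O) = 5*(1 + E) = 5 + 5*E)
R = 22037 (R = ((5 + 5*(-41)) + 44274)/2 = ((5 - 205) + 44274)/2 = (-200 + 44274)/2 = (½)*44074 = 22037)
-R = -1*22037 = -22037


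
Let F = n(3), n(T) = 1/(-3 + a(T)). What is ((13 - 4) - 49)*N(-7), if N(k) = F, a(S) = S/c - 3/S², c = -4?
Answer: 480/49 ≈ 9.7959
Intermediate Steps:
a(S) = -3/S² - S/4 (a(S) = S/(-4) - 3/S² = S*(-¼) - 3/S² = -S/4 - 3/S² = -3/S² - S/4)
n(T) = 1/(-3 - 3/T² - T/4) (n(T) = 1/(-3 + (-3/T² - T/4)) = 1/(-3 - 3/T² - T/4))
F = -12/49 (F = -4*3²/(12 + 3²*(12 + 3)) = -4*9/(12 + 9*15) = -4*9/(12 + 135) = -4*9/147 = -4*9*1/147 = -12/49 ≈ -0.24490)
N(k) = -12/49
((13 - 4) - 49)*N(-7) = ((13 - 4) - 49)*(-12/49) = (9 - 49)*(-12/49) = -40*(-12/49) = 480/49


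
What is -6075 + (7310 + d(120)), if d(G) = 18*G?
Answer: 3395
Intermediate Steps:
-6075 + (7310 + d(120)) = -6075 + (7310 + 18*120) = -6075 + (7310 + 2160) = -6075 + 9470 = 3395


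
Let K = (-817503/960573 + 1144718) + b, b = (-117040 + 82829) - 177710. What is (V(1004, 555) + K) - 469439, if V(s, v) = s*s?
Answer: 471120439933/320191 ≈ 1.4714e+6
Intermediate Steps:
b = -211921 (b = -34211 - 177710 = -211921)
K = 298672931726/320191 (K = (-817503/960573 + 1144718) - 211921 = (-817503*1/960573 + 1144718) - 211921 = (-272501/320191 + 1144718) - 211921 = 366528128637/320191 - 211921 = 298672931726/320191 ≈ 9.3280e+5)
V(s, v) = s²
(V(1004, 555) + K) - 469439 = (1004² + 298672931726/320191) - 469439 = (1008016 + 298672931726/320191) - 469439 = 621430582782/320191 - 469439 = 471120439933/320191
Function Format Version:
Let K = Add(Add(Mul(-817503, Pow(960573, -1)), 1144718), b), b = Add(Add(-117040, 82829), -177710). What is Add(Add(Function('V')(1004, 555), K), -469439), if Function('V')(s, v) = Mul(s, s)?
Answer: Rational(471120439933, 320191) ≈ 1.4714e+6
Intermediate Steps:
b = -211921 (b = Add(-34211, -177710) = -211921)
K = Rational(298672931726, 320191) (K = Add(Add(Mul(-817503, Pow(960573, -1)), 1144718), -211921) = Add(Add(Mul(-817503, Rational(1, 960573)), 1144718), -211921) = Add(Add(Rational(-272501, 320191), 1144718), -211921) = Add(Rational(366528128637, 320191), -211921) = Rational(298672931726, 320191) ≈ 9.3280e+5)
Function('V')(s, v) = Pow(s, 2)
Add(Add(Function('V')(1004, 555), K), -469439) = Add(Add(Pow(1004, 2), Rational(298672931726, 320191)), -469439) = Add(Add(1008016, Rational(298672931726, 320191)), -469439) = Add(Rational(621430582782, 320191), -469439) = Rational(471120439933, 320191)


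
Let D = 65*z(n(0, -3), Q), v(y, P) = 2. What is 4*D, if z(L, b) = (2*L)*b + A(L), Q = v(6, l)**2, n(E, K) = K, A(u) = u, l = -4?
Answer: -7020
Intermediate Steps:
Q = 4 (Q = 2**2 = 4)
z(L, b) = L + 2*L*b (z(L, b) = (2*L)*b + L = 2*L*b + L = L + 2*L*b)
D = -1755 (D = 65*(-3*(1 + 2*4)) = 65*(-3*(1 + 8)) = 65*(-3*9) = 65*(-27) = -1755)
4*D = 4*(-1755) = -7020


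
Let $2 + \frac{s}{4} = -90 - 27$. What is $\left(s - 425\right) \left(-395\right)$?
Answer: $355895$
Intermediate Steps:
$s = -476$ ($s = -8 + 4 \left(-90 - 27\right) = -8 + 4 \left(-117\right) = -8 - 468 = -476$)
$\left(s - 425\right) \left(-395\right) = \left(-476 - 425\right) \left(-395\right) = \left(-901\right) \left(-395\right) = 355895$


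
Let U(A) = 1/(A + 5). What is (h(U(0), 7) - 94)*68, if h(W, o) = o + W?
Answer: -29512/5 ≈ -5902.4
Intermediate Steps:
U(A) = 1/(5 + A)
h(W, o) = W + o
(h(U(0), 7) - 94)*68 = ((1/(5 + 0) + 7) - 94)*68 = ((1/5 + 7) - 94)*68 = ((⅕ + 7) - 94)*68 = (36/5 - 94)*68 = -434/5*68 = -29512/5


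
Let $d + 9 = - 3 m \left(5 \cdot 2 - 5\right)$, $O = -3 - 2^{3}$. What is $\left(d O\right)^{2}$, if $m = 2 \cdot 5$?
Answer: $3059001$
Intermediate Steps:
$m = 10$
$O = -11$ ($O = -3 - 8 = -11$)
$d = -159$ ($d = -9 + \left(-3\right) 10 \left(5 \cdot 2 - 5\right) = -9 - 30 \left(10 - 5\right) = -9 - 150 = -159$)
$\left(d O\right)^{2} = \left(\left(-159\right) \left(-11\right)\right)^{2} = 1749^{2} = 3059001$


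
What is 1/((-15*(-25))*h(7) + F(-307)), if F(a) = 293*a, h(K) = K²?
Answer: -1/71576 ≈ -1.3971e-5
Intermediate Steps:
1/((-15*(-25))*h(7) + F(-307)) = 1/(-15*(-25)*7² + 293*(-307)) = 1/(375*49 - 89951) = 1/(18375 - 89951) = 1/(-71576) = -1/71576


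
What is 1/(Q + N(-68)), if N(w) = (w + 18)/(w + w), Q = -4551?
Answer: -68/309443 ≈ -0.00021975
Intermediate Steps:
N(w) = (18 + w)/(2*w) (N(w) = (18 + w)/((2*w)) = (18 + w)*(1/(2*w)) = (18 + w)/(2*w))
1/(Q + N(-68)) = 1/(-4551 + (½)*(18 - 68)/(-68)) = 1/(-4551 + (½)*(-1/68)*(-50)) = 1/(-4551 + 25/68) = 1/(-309443/68) = -68/309443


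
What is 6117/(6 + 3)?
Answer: 2039/3 ≈ 679.67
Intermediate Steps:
6117/(6 + 3) = 6117/9 = 6117*(1/9) = 2039/3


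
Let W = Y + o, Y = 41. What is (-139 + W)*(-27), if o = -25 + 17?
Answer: 2862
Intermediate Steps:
o = -8
W = 33 (W = 41 - 8 = 33)
(-139 + W)*(-27) = (-139 + 33)*(-27) = -106*(-27) = 2862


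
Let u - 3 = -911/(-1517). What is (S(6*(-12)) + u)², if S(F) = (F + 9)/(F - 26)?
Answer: 8121794641/451052644 ≈ 18.006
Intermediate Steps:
S(F) = (9 + F)/(-26 + F)
u = 5462/1517 (u = 3 - 911/(-1517) = 3 - 911*(-1/1517) = 3 + 911/1517 = 5462/1517 ≈ 3.6005)
(S(6*(-12)) + u)² = ((9 + 6*(-12))/(-26 + 6*(-12)) + 5462/1517)² = ((9 - 72)/(-26 - 72) + 5462/1517)² = (-63/(-98) + 5462/1517)² = (-1/98*(-63) + 5462/1517)² = (9/14 + 5462/1517)² = (90121/21238)² = 8121794641/451052644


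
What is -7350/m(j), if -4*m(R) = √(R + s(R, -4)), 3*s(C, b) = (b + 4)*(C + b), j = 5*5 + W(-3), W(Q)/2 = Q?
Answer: 29400*√19/19 ≈ 6744.8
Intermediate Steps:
W(Q) = 2*Q
j = 19 (j = 5*5 + 2*(-3) = 25 - 6 = 19)
s(C, b) = (4 + b)*(C + b)/3 (s(C, b) = ((b + 4)*(C + b))/3 = ((4 + b)*(C + b))/3 = (4 + b)*(C + b)/3)
m(R) = -√R/4 (m(R) = -√(R + ((⅓)*(-4)² + 4*R/3 + (4/3)*(-4) + (⅓)*R*(-4)))/4 = -√(R + ((⅓)*16 + 4*R/3 - 16/3 - 4*R/3))/4 = -√(R + (16/3 + 4*R/3 - 16/3 - 4*R/3))/4 = -√(R + 0)/4 = -√R/4)
-7350/m(j) = -7350*(-4*√19/19) = -(-29400)*√19/19 = 29400*√19/19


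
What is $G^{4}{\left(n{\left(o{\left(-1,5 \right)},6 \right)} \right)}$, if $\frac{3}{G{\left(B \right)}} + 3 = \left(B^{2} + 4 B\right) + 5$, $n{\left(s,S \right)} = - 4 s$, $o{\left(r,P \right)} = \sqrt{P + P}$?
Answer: $\frac{5560695441}{19665284192225296} + \frac{94491522 \sqrt{10}}{1229080262014081} \approx 5.2588 \cdot 10^{-7}$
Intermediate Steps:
$o{\left(r,P \right)} = \sqrt{2} \sqrt{P}$ ($o{\left(r,P \right)} = \sqrt{2 P} = \sqrt{2} \sqrt{P}$)
$G{\left(B \right)} = \frac{3}{2 + B^{2} + 4 B}$ ($G{\left(B \right)} = \frac{3}{-3 + \left(\left(B^{2} + 4 B\right) + 5\right)} = \frac{3}{-3 + \left(5 + B^{2} + 4 B\right)} = \frac{3}{2 + B^{2} + 4 B}$)
$G^{4}{\left(n{\left(o{\left(-1,5 \right)},6 \right)} \right)} = \left(\frac{3}{2 + \left(- 4 \sqrt{2} \sqrt{5}\right)^{2} + 4 \left(- 4 \sqrt{2} \sqrt{5}\right)}\right)^{4} = \left(\frac{3}{2 + \left(- 4 \sqrt{10}\right)^{2} + 4 \left(- 4 \sqrt{10}\right)}\right)^{4} = \left(\frac{3}{2 + 160 - 16 \sqrt{10}}\right)^{4} = \left(\frac{3}{162 - 16 \sqrt{10}}\right)^{4} = \frac{81}{\left(162 - 16 \sqrt{10}\right)^{4}}$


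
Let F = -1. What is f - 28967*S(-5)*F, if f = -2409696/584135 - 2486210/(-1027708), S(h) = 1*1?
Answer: 8694225708113221/300160106290 ≈ 28965.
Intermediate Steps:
S(h) = 1
f = -512090789209/300160106290 (f = -2409696*1/584135 - 2486210*(-1/1027708) = -2409696/584135 + 1243105/513854 = -512090789209/300160106290 ≈ -1.7061)
f - 28967*S(-5)*F = -512090789209/300160106290 - 28967*(-1) = -512090789209/300160106290 + 28967 = 8694225708113221/300160106290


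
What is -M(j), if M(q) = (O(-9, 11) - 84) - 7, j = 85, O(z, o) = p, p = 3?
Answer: 88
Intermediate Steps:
O(z, o) = 3
M(q) = -88 (M(q) = (3 - 84) - 7 = -81 - 7 = -88)
-M(j) = -1*(-88) = 88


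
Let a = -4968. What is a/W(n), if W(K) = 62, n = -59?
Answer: -2484/31 ≈ -80.129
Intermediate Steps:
a/W(n) = -4968/62 = -4968*1/62 = -2484/31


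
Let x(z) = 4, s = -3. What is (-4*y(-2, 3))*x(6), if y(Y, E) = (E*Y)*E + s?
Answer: 336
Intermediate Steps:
y(Y, E) = -3 + Y*E**2 (y(Y, E) = (E*Y)*E - 3 = Y*E**2 - 3 = -3 + Y*E**2)
(-4*y(-2, 3))*x(6) = -4*(-3 - 2*3**2)*4 = -4*(-3 - 2*9)*4 = -4*(-3 - 18)*4 = -4*(-21)*4 = 84*4 = 336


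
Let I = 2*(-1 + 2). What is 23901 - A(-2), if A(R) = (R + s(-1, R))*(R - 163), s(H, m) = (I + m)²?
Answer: 23571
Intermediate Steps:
I = 2 (I = 2*1 = 2)
s(H, m) = (2 + m)²
A(R) = (-163 + R)*(R + (2 + R)²) (A(R) = (R + (2 + R)²)*(R - 163) = (R + (2 + R)²)*(-163 + R) = (-163 + R)*(R + (2 + R)²))
23901 - A(-2) = 23901 - (-652 + (-2)³ - 811*(-2) - 158*(-2)²) = 23901 - (-652 - 8 + 1622 - 158*4) = 23901 - (-652 - 8 + 1622 - 632) = 23901 - 1*330 = 23901 - 330 = 23571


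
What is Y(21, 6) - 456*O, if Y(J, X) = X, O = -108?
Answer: 49254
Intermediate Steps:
Y(21, 6) - 456*O = 6 - 456*(-108) = 6 + 49248 = 49254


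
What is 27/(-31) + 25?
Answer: 748/31 ≈ 24.129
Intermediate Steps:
27/(-31) + 25 = 27*(-1/31) + 25 = -27/31 + 25 = 748/31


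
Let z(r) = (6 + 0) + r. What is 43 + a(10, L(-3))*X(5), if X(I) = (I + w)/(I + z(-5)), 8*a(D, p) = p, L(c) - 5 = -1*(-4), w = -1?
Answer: 175/4 ≈ 43.750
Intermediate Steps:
L(c) = 9 (L(c) = 5 - 1*(-4) = 5 + 4 = 9)
a(D, p) = p/8
z(r) = 6 + r
X(I) = (-1 + I)/(1 + I) (X(I) = (I - 1)/(I + (6 - 5)) = (-1 + I)/(I + 1) = (-1 + I)/(1 + I))
43 + a(10, L(-3))*X(5) = 43 + ((1/8)*9)*((-1 + 5)/(1 + 5)) = 43 + 9*(4/6)/8 = 43 + 9*((1/6)*4)/8 = 43 + (9/8)*(2/3) = 43 + 3/4 = 175/4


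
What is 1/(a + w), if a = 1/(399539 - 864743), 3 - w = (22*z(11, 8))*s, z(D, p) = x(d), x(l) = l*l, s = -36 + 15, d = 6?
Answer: 465204/7738668539 ≈ 6.0114e-5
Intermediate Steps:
s = -21
x(l) = l²
z(D, p) = 36 (z(D, p) = 6² = 36)
w = 16635 (w = 3 - 22*36*(-21) = 3 - 792*(-21) = 3 - 1*(-16632) = 3 + 16632 = 16635)
a = -1/465204 (a = 1/(-465204) = -1/465204 ≈ -2.1496e-6)
1/(a + w) = 1/(-1/465204 + 16635) = 1/(7738668539/465204) = 465204/7738668539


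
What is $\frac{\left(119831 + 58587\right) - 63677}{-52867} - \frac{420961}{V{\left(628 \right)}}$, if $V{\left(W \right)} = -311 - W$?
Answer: $\frac{22147203388}{49642113} \approx 446.14$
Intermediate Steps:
$\frac{\left(119831 + 58587\right) - 63677}{-52867} - \frac{420961}{V{\left(628 \right)}} = \frac{\left(119831 + 58587\right) - 63677}{-52867} - \frac{420961}{-311 - 628} = \left(178418 - 63677\right) \left(- \frac{1}{52867}\right) - \frac{420961}{-311 - 628} = 114741 \left(- \frac{1}{52867}\right) - \frac{420961}{-939} = - \frac{114741}{52867} - - \frac{420961}{939} = - \frac{114741}{52867} + \frac{420961}{939} = \frac{22147203388}{49642113}$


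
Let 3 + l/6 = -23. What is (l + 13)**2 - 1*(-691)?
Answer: 21140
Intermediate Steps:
l = -156 (l = -18 + 6*(-23) = -18 - 138 = -156)
(l + 13)**2 - 1*(-691) = (-156 + 13)**2 - 1*(-691) = (-143)**2 + 691 = 20449 + 691 = 21140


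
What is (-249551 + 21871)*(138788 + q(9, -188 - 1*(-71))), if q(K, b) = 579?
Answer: -31731078560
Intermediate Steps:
(-249551 + 21871)*(138788 + q(9, -188 - 1*(-71))) = (-249551 + 21871)*(138788 + 579) = -227680*139367 = -31731078560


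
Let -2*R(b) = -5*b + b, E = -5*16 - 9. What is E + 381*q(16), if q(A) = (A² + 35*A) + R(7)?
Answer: 316141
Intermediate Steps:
E = -89 (E = -80 - 9 = -89)
R(b) = 2*b (R(b) = -(-5*b + b)/2 = -(-2)*b = 2*b)
q(A) = 14 + A² + 35*A (q(A) = (A² + 35*A) + 2*7 = (A² + 35*A) + 14 = 14 + A² + 35*A)
E + 381*q(16) = -89 + 381*(14 + 16² + 35*16) = -89 + 381*(14 + 256 + 560) = -89 + 381*830 = -89 + 316230 = 316141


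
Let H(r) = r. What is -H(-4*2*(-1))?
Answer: -8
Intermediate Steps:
-H(-4*2*(-1)) = -(-4*2)*(-1) = -(-8)*(-1) = -1*8 = -8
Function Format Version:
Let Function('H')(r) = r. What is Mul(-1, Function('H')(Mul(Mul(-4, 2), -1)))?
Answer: -8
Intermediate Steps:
Mul(-1, Function('H')(Mul(Mul(-4, 2), -1))) = Mul(-1, Mul(Mul(-4, 2), -1)) = Mul(-1, Mul(-8, -1)) = Mul(-1, 8) = -8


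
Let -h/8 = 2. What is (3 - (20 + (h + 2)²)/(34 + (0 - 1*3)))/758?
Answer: -123/23498 ≈ -0.0052345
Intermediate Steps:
h = -16 (h = -8*2 = -16)
(3 - (20 + (h + 2)²)/(34 + (0 - 1*3)))/758 = (3 - (20 + (-16 + 2)²)/(34 + (0 - 1*3)))/758 = (3 - (20 + (-14)²)/(34 + (0 - 3)))*(1/758) = (3 - (20 + 196)/(34 - 3))*(1/758) = (3 - 216/31)*(1/758) = -123/31*1/758 = -123/23498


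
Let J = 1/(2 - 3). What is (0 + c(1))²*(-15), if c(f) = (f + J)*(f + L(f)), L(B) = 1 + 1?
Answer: 0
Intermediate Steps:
J = -1 (J = 1/(-1) = -1)
L(B) = 2
c(f) = (-1 + f)*(2 + f) (c(f) = (f - 1)*(f + 2) = (-1 + f)*(2 + f))
(0 + c(1))²*(-15) = (0 + (-2 + 1 + 1²))²*(-15) = (0 + (-2 + 1 + 1))²*(-15) = (0 + 0)²*(-15) = 0²*(-15) = 0*(-15) = 0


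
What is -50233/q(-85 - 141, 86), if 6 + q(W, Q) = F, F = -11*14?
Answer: 50233/160 ≈ 313.96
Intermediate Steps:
F = -154
q(W, Q) = -160 (q(W, Q) = -6 - 154 = -160)
-50233/q(-85 - 141, 86) = -50233/(-160) = -50233*(-1/160) = 50233/160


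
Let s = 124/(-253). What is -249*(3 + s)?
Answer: -158115/253 ≈ -624.96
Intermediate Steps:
s = -124/253 (s = 124*(-1/253) = -124/253 ≈ -0.49012)
-249*(3 + s) = -249*(3 - 124/253) = -249*635/253 = -158115/253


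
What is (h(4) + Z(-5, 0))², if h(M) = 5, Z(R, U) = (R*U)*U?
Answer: 25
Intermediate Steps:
Z(R, U) = R*U²
(h(4) + Z(-5, 0))² = (5 - 5*0²)² = (5 - 5*0)² = (5 + 0)² = 5² = 25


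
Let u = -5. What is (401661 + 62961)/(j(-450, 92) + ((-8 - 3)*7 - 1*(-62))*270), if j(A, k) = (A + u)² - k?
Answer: 464622/202883 ≈ 2.2901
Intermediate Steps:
j(A, k) = (-5 + A)² - k (j(A, k) = (A - 5)² - k = (-5 + A)² - k)
(401661 + 62961)/(j(-450, 92) + ((-8 - 3)*7 - 1*(-62))*270) = (401661 + 62961)/(((-5 - 450)² - 1*92) + ((-8 - 3)*7 - 1*(-62))*270) = 464622/(((-455)² - 92) + (-11*7 + 62)*270) = 464622/((207025 - 92) + (-77 + 62)*270) = 464622/(206933 - 15*270) = 464622/(206933 - 4050) = 464622/202883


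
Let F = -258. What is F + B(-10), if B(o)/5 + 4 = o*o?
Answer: 222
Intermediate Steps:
B(o) = -20 + 5*o**2 (B(o) = -20 + 5*(o*o) = -20 + 5*o**2)
F + B(-10) = -258 + (-20 + 5*(-10)**2) = -258 + (-20 + 5*100) = -258 + (-20 + 500) = -258 + 480 = 222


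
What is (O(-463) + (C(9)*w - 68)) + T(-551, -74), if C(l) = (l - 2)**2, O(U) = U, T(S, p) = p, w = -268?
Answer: -13737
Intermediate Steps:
C(l) = (-2 + l)**2
(O(-463) + (C(9)*w - 68)) + T(-551, -74) = (-463 + ((-2 + 9)**2*(-268) - 68)) - 74 = (-463 + (7**2*(-268) - 68)) - 74 = (-463 + (49*(-268) - 68)) - 74 = (-463 + (-13132 - 68)) - 74 = (-463 - 13200) - 74 = -13663 - 74 = -13737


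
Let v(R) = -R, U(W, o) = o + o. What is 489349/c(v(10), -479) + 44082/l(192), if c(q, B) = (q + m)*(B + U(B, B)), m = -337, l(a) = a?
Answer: 3679159901/15956448 ≈ 230.58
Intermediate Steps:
U(W, o) = 2*o
c(q, B) = 3*B*(-337 + q) (c(q, B) = (q - 337)*(B + 2*B) = (-337 + q)*(3*B) = 3*B*(-337 + q))
489349/c(v(10), -479) + 44082/l(192) = 489349/((3*(-479)*(-337 - 1*10))) + 44082/192 = 489349/((3*(-479)*(-337 - 10))) + 44082*(1/192) = 489349/((3*(-479)*(-347))) + 7347/32 = 489349/498639 + 7347/32 = 3679159901/15956448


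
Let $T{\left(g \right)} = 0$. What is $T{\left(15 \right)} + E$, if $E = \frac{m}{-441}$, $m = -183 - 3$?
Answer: $\frac{62}{147} \approx 0.42177$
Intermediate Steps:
$m = -186$ ($m = -183 - 3 = -186$)
$E = \frac{62}{147}$ ($E = - \frac{186}{-441} = \left(-186\right) \left(- \frac{1}{441}\right) = \frac{62}{147} \approx 0.42177$)
$T{\left(15 \right)} + E = 0 + \frac{62}{147} = \frac{62}{147}$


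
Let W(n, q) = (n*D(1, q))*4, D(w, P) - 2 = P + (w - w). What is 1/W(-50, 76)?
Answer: -1/15600 ≈ -6.4103e-5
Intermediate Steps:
D(w, P) = 2 + P (D(w, P) = 2 + (P + (w - w)) = 2 + (P + 0) = 2 + P)
W(n, q) = 4*n*(2 + q) (W(n, q) = (n*(2 + q))*4 = 4*n*(2 + q))
1/W(-50, 76) = 1/(4*(-50)*(2 + 76)) = 1/(4*(-50)*78) = 1/(-15600) = -1/15600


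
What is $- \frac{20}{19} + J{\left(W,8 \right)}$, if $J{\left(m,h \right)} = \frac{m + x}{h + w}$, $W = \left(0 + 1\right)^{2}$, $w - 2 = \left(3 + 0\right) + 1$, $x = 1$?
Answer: $- \frac{121}{133} \approx -0.90977$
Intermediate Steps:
$w = 6$ ($w = 2 + \left(\left(3 + 0\right) + 1\right) = 2 + \left(3 + 1\right) = 2 + 4 = 6$)
$W = 1$ ($W = 1^{2} = 1$)
$J{\left(m,h \right)} = \frac{1 + m}{6 + h}$ ($J{\left(m,h \right)} = \frac{m + 1}{h + 6} = \frac{1 + m}{6 + h}$)
$- \frac{20}{19} + J{\left(W,8 \right)} = - \frac{20}{19} + \frac{1 + 1}{6 + 8} = \left(-20\right) \frac{1}{19} + \frac{1}{14} \cdot 2 = - \frac{20}{19} + \frac{1}{14} \cdot 2 = - \frac{20}{19} + \frac{1}{7} = - \frac{121}{133}$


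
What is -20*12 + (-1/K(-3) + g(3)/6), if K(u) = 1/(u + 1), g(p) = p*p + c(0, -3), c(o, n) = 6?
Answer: -471/2 ≈ -235.50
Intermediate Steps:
g(p) = 6 + p² (g(p) = p*p + 6 = p² + 6 = 6 + p²)
K(u) = 1/(1 + u)
-20*12 + (-1/K(-3) + g(3)/6) = -20*12 + (-1/(1/(1 - 3)) + (6 + 3²)/6) = -240 + (-1/(1/(-2)) + (6 + 9)*(⅙)) = -240 + (-1/(-½) + 15*(⅙)) = -240 + (-1*(-2) + 5/2) = -240 + (2 + 5/2) = -240 + 9/2 = -471/2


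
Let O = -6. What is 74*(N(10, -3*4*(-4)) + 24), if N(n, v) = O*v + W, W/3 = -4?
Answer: -20424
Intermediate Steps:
W = -12 (W = 3*(-4) = -12)
N(n, v) = -12 - 6*v (N(n, v) = -6*v - 12 = -12 - 6*v)
74*(N(10, -3*4*(-4)) + 24) = 74*((-12 - 6*(-3*4)*(-4)) + 24) = 74*((-12 - (-72)*(-4)) + 24) = 74*((-12 - 6*48) + 24) = 74*((-12 - 288) + 24) = 74*(-300 + 24) = 74*(-276) = -20424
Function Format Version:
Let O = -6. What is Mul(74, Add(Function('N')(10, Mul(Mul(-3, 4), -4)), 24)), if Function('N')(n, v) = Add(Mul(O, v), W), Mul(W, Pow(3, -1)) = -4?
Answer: -20424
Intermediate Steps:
W = -12 (W = Mul(3, -4) = -12)
Function('N')(n, v) = Add(-12, Mul(-6, v)) (Function('N')(n, v) = Add(Mul(-6, v), -12) = Add(-12, Mul(-6, v)))
Mul(74, Add(Function('N')(10, Mul(Mul(-3, 4), -4)), 24)) = Mul(74, Add(Add(-12, Mul(-6, Mul(Mul(-3, 4), -4))), 24)) = Mul(74, Add(Add(-12, Mul(-6, Mul(-12, -4))), 24)) = Mul(74, Add(Add(-12, Mul(-6, 48)), 24)) = Mul(74, Add(Add(-12, -288), 24)) = Mul(74, Add(-300, 24)) = Mul(74, -276) = -20424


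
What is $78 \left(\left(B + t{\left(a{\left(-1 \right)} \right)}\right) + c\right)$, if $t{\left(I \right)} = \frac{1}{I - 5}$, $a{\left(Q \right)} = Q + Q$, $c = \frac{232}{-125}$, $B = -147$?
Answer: $- \frac{10169172}{875} \approx -11622.0$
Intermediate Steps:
$c = - \frac{232}{125}$ ($c = 232 \left(- \frac{1}{125}\right) = - \frac{232}{125} \approx -1.856$)
$a{\left(Q \right)} = 2 Q$
$t{\left(I \right)} = \frac{1}{-5 + I}$
$78 \left(\left(B + t{\left(a{\left(-1 \right)} \right)}\right) + c\right) = 78 \left(\left(-147 + \frac{1}{-5 + 2 \left(-1\right)}\right) - \frac{232}{125}\right) = 78 \left(\left(-147 + \frac{1}{-5 - 2}\right) - \frac{232}{125}\right) = 78 \left(\left(-147 + \frac{1}{-7}\right) - \frac{232}{125}\right) = 78 \left(\left(-147 - \frac{1}{7}\right) - \frac{232}{125}\right) = 78 \left(- \frac{1030}{7} - \frac{232}{125}\right) = 78 \left(- \frac{130374}{875}\right) = - \frac{10169172}{875}$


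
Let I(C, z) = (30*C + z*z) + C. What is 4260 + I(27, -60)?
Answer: 8697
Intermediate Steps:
I(C, z) = z**2 + 31*C (I(C, z) = (30*C + z**2) + C = (z**2 + 30*C) + C = z**2 + 31*C)
4260 + I(27, -60) = 4260 + ((-60)**2 + 31*27) = 4260 + (3600 + 837) = 4260 + 4437 = 8697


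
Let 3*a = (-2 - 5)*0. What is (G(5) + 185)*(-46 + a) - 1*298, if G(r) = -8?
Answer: -8440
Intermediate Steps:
a = 0 (a = ((-2 - 5)*0)/3 = (-7*0)/3 = (⅓)*0 = 0)
(G(5) + 185)*(-46 + a) - 1*298 = (-8 + 185)*(-46 + 0) - 1*298 = 177*(-46) - 298 = -8142 - 298 = -8440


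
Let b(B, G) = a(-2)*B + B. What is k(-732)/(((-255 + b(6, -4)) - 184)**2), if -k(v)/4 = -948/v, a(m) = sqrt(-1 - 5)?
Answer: -316*I/(316956*sqrt(6) + 11423653*I) ≈ -2.7535e-5 - 1.8713e-6*I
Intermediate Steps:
a(m) = I*sqrt(6) (a(m) = sqrt(-6) = I*sqrt(6))
b(B, G) = B + I*B*sqrt(6) (b(B, G) = (I*sqrt(6))*B + B = I*B*sqrt(6) + B = B + I*B*sqrt(6))
k(v) = 3792/v (k(v) = -(-3792)/v = 3792/v)
k(-732)/(((-255 + b(6, -4)) - 184)**2) = (3792/(-732))/(((-255 + 6*(1 + I*sqrt(6))) - 184)**2) = (3792*(-1/732))/(((-255 + (6 + 6*I*sqrt(6))) - 184)**2) = -316/(61*((-249 + 6*I*sqrt(6)) - 184)**2) = -316/(61*(-433 + 6*I*sqrt(6))**2)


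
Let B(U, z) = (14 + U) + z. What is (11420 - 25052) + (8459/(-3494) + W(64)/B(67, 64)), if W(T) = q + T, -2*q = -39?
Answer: -3453657483/253315 ≈ -13634.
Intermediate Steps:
q = 39/2 (q = -½*(-39) = 39/2 ≈ 19.500)
W(T) = 39/2 + T
B(U, z) = 14 + U + z
(11420 - 25052) + (8459/(-3494) + W(64)/B(67, 64)) = (11420 - 25052) + (8459/(-3494) + (39/2 + 64)/(14 + 67 + 64)) = -13632 + (8459*(-1/3494) + (167/2)/145) = -13632 + (-8459/3494 + (167/2)*(1/145)) = -13632 + (-8459/3494 + 167/290) = -13632 - 467403/253315 = -3453657483/253315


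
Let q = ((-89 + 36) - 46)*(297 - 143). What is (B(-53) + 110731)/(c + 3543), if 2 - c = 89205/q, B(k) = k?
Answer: 562465596/18045425 ≈ 31.169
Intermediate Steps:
q = -15246 (q = (-53 - 46)*154 = -99*154 = -15246)
c = 39899/5082 (c = 2 - 89205/(-15246) = 2 - 89205*(-1)/15246 = 2 - 1*(-29735/5082) = 2 + 29735/5082 = 39899/5082 ≈ 7.8510)
(B(-53) + 110731)/(c + 3543) = (-53 + 110731)/(39899/5082 + 3543) = 110678/(18045425/5082) = 110678*(5082/18045425) = 562465596/18045425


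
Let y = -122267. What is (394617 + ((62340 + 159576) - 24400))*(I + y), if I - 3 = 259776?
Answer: 81425393096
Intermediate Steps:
I = 259779 (I = 3 + 259776 = 259779)
(394617 + ((62340 + 159576) - 24400))*(I + y) = (394617 + ((62340 + 159576) - 24400))*(259779 - 122267) = (394617 + (221916 - 24400))*137512 = (394617 + 197516)*137512 = 592133*137512 = 81425393096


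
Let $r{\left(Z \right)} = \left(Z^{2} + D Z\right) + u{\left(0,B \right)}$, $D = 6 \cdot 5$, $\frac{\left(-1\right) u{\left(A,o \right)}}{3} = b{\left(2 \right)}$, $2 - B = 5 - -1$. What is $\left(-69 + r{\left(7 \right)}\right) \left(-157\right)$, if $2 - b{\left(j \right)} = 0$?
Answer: $-28888$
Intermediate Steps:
$b{\left(j \right)} = 2$ ($b{\left(j \right)} = 2 - 0 = 2 + 0 = 2$)
$B = -4$ ($B = 2 - \left(5 - -1\right) = 2 - \left(5 + 1\right) = 2 - 6 = -4$)
$u{\left(A,o \right)} = -6$ ($u{\left(A,o \right)} = \left(-3\right) 2 = -6$)
$D = 30$
$r{\left(Z \right)} = -6 + Z^{2} + 30 Z$ ($r{\left(Z \right)} = \left(Z^{2} + 30 Z\right) - 6 = -6 + Z^{2} + 30 Z$)
$\left(-69 + r{\left(7 \right)}\right) \left(-157\right) = \left(-69 + \left(-6 + 7^{2} + 30 \cdot 7\right)\right) \left(-157\right) = \left(-69 + \left(-6 + 49 + 210\right)\right) \left(-157\right) = \left(-69 + 253\right) \left(-157\right) = 184 \left(-157\right) = -28888$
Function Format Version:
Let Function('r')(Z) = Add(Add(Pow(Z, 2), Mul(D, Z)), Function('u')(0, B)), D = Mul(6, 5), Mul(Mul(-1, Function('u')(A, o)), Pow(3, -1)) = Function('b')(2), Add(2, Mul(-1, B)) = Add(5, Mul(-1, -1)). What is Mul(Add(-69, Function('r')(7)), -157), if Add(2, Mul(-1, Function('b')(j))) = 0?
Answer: -28888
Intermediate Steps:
Function('b')(j) = 2 (Function('b')(j) = Add(2, Mul(-1, 0)) = Add(2, 0) = 2)
B = -4 (B = Add(2, Mul(-1, Add(5, Mul(-1, -1)))) = Add(2, Mul(-1, Add(5, 1))) = Add(2, Mul(-1, 6)) = Add(2, -6) = -4)
Function('u')(A, o) = -6 (Function('u')(A, o) = Mul(-3, 2) = -6)
D = 30
Function('r')(Z) = Add(-6, Pow(Z, 2), Mul(30, Z)) (Function('r')(Z) = Add(Add(Pow(Z, 2), Mul(30, Z)), -6) = Add(-6, Pow(Z, 2), Mul(30, Z)))
Mul(Add(-69, Function('r')(7)), -157) = Mul(Add(-69, Add(-6, Pow(7, 2), Mul(30, 7))), -157) = Mul(Add(-69, Add(-6, 49, 210)), -157) = Mul(Add(-69, 253), -157) = Mul(184, -157) = -28888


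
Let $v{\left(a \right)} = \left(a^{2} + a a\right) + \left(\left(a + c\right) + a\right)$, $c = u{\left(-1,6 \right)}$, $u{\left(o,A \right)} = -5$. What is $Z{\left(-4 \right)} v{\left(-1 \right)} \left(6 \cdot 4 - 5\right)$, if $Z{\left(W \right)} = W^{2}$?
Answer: $-1520$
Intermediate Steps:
$c = -5$
$v{\left(a \right)} = -5 + 2 a + 2 a^{2}$ ($v{\left(a \right)} = \left(a^{2} + a a\right) + \left(\left(a - 5\right) + a\right) = \left(a^{2} + a^{2}\right) + \left(\left(-5 + a\right) + a\right) = 2 a^{2} + \left(-5 + 2 a\right) = -5 + 2 a + 2 a^{2}$)
$Z{\left(-4 \right)} v{\left(-1 \right)} \left(6 \cdot 4 - 5\right) = \left(-4\right)^{2} \left(-5 + 2 \left(-1\right) + 2 \left(-1\right)^{2}\right) \left(6 \cdot 4 - 5\right) = 16 \left(-5 - 2 + 2 \cdot 1\right) \left(24 - 5\right) = 16 \left(-5 - 2 + 2\right) 19 = 16 \left(-5\right) 19 = \left(-80\right) 19 = -1520$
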